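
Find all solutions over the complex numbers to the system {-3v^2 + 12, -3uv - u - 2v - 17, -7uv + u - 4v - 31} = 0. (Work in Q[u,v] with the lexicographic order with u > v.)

Compute a lex Gröbner basis by Buchberger's algorithm.
f_1 = -3v^2 + 12, LT = v^2.
f_2 = -3uv - u - 2v - 17, LT = uv.
f_3 = -7uv + u - 4v - 31, LT = uv.

S(f_1,f_2): lcm = uv^2. S = -1/3uv - 4u - 2/3v^2 - 17/3v.
  leading term uv: subtract (1/9)·f_2 from -1/3uv - 4u - 2/3v^2 - 17/3v → -35/9u - 2/3v^2 - 49/9v + 17/9
  leading term u: no divisor's leading term divides it; move -35/9u to the remainder.
  leading term v^2: subtract (2/9)·f_1 from -2/3v^2 - 49/9v + 17/9 → -49/9v - 7/9
  leading term v: no divisor's leading term divides it; move -49/9v to the remainder.
  leading term 1: no divisor's leading term divides it; move -7/9 to the remainder.
  remainder -35/9u - 49/9v - 7/9 ≠ 0; add h_4 = -35/9u - 49/9v - 7/9 to the basis.

S(f_1,f_3): lcm = uv^2. S = 1/7uv - 4u - 4/7v^2 - 31/7v.
  leading term uv: subtract (-1/21)·f_2 from 1/7uv - 4u - 4/7v^2 - 31/7v → -85/21u - 4/7v^2 - 95/21v - 17/21
  leading term u: subtract (51/49)·h_4 from -85/21u - 4/7v^2 - 95/21v - 17/21 → -4/7v^2 + 8/7v
  leading term v^2: subtract (4/21)·f_1 from -4/7v^2 + 8/7v → 8/7v - 16/7
  leading term v: no divisor's leading term divides it; move 8/7v to the remainder.
  leading term 1: no divisor's leading term divides it; move -16/7 to the remainder.
  remainder 8/7v - 16/7 ≠ 0; add h_5 = 8/7v - 16/7 to the basis.

S(f_2,f_3): lcm = uv. S = 10/21u + 2/21v + 26/21.
  leading term u: subtract (-6/49)·h_4 from 10/21u + 2/21v + 26/21 → -4/7v + 8/7
  leading term v: subtract (-1/2)·h_5 from -4/7v + 8/7 → 0
  remainder 0.

S(f_1,h_4): leading monomials are coprime, so the S-polynomial reduces to 0 (Buchberger's first criterion).
S(f_2,h_4): lcm = uv. S = 1/3u - 7/5v^2 + 7/15v + 17/3.
  leading term u: subtract (-3/35)·h_4 from 1/3u - 7/5v^2 + 7/15v + 17/3 → -7/5v^2 + 28/5
  leading term v^2: subtract (7/15)·f_1 from -7/5v^2 + 28/5 → 0
  remainder 0.

S(f_3,h_4): lcm = uv. S = -1/7u - 7/5v^2 + 13/35v + 31/7.
  leading term u: subtract (9/245)·h_4 from -1/7u - 7/5v^2 + 13/35v + 31/7 → -7/5v^2 + 4/7v + 156/35
  leading term v^2: subtract (7/15)·f_1 from -7/5v^2 + 4/7v + 156/35 → 4/7v - 8/7
  leading term v: subtract (1/2)·h_5 from 4/7v - 8/7 → 0
  remainder 0.

S(f_1,h_5): lcm = v^2. S = 2v - 4.
  leading term v: subtract (7/4)·h_5 from 2v - 4 → 0
  remainder 0.

S(f_2,h_5): lcm = uv. S = 7/3u + 2/3v + 17/3.
  leading term u: subtract (-3/5)·h_4 from 7/3u + 2/3v + 17/3 → -13/5v + 26/5
  leading term v: subtract (-91/40)·h_5 from -13/5v + 26/5 → 0
  remainder 0.

S(f_3,h_5): lcm = uv. S = 13/7u + 4/7v + 31/7.
  leading term u: subtract (-117/245)·h_4 from 13/7u + 4/7v + 31/7 → -71/35v + 142/35
  leading term v: subtract (-71/40)·h_5 from -71/35v + 142/35 → 0
  remainder 0.

S(h_4,h_5): leading monomials are coprime, so the S-polynomial reduces to 0 (Buchberger's first criterion).
Every S-polynomial of the final basis reduces to 0, so we have a Gröbner basis.
Inter-reduce: drop elements whose leading term is divisible by another's, tail-reduce, and make monic.
Reduced Gröbner basis: {u + 3, v - 2}.

Elimination: the polynomial v - 2 lies in the elimination ideal for v, so v ∈ {2}. For each such v, the remaining basis elements (now univariate) give the rest of the solution.
  v = 2: the earlier basis element becomes u + 3 = 0, giving u = -3 — point (-3, 2).
Substituting each solution back into the original system confirms all equations vanish.

{(-3, 2)}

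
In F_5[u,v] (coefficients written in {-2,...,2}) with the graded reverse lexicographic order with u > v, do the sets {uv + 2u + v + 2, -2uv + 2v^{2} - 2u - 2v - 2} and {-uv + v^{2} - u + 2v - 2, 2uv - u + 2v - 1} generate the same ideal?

No, the ideals differ.

Equality of ideals is decidable: compute both reduced Gröbner bases (unique for the ordering) and check whether they agree.
Buchberger on the first generating set:
f_1 = uv + 2u + v + 2, LT = uv.
f_2 = -2uv + 2v^{2} - 2u - 2v - 2, LT = uv.

S(f_1,f_2): lcm = uv. S = v^{2} + u + 1.
  reduce S modulo (f_1, f_2):
  remainder v^{2} + u + 1 ≠ 0; add g_3 = v^{2} + u + 1 to the basis.

S(f_1,g_3): lcm = uv^{2}. S = -u^{2} + 2uv + v^{2} - u + 2v.
  reduce S modulo (f_1, f_2, g_3):
  remainder -u^{2} - u ≠ 0; add g_4 = -u^{2} - u to the basis.

The other S-polynomials (S(f_2,g_3), S(f_1,g_4), S(f_2,g_4), S(g_3,g_4)) all reduce to 0 modulo the current basis, so we have a Gröbner basis.
Inter-reduce: drop elements whose leading term is divisible by another's, tail-reduce, and make monic.
Reduced Gröbner basis: {u^{2} + u, uv + 2u + v + 2, v^{2} + u + 1}.

Buchberger on the second generating set:
h_1 = -uv + v^{2} - u + 2v - 2, LT = uv.
h_2 = 2uv - u + 2v - 1, LT = uv.

S(h_1,h_2): lcm = uv. S = -v^{2} - u + 2v.
  reduce S modulo (h_1, h_2):
  remainder -v^{2} - u + 2v ≠ 0; add k_3 = -v^{2} - u + 2v to the basis.

S(h_1,k_3): lcm = uv^{2}. S = -v^{3} - u^{2} - 2uv - 2v^{2} + 2v.
  reduce S modulo (h_1, h_2, k_3):
  remainder -u^{2} + u + 2 ≠ 0; add k_4 = -u^{2} + u + 2 to the basis.

The other S-polynomials (S(h_2,k_3), S(h_1,k_4), S(h_2,k_4), S(k_3,k_4)) all reduce to 0 modulo the current basis, so we have a Gröbner basis.
Inter-reduce: drop elements whose leading term is divisible by another's, tail-reduce, and make monic.
Reduced Gröbner basis: {u^{2} - u - 2, uv + 2u + v + 2, v^{2} + u - 2v}.

Since the reduced bases disagree, the two ideals are not the same.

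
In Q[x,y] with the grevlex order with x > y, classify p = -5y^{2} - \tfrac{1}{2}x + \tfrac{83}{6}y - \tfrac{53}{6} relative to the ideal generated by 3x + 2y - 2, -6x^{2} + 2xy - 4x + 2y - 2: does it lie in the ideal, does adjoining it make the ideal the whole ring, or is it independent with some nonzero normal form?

First compute the reduced Gröbner basis of I by Buchberger's algorithm.
f_1 = 3x + 2y - 2, LT = x.
f_2 = -6x^{2} + 2xy - 4x + 2y - 2, LT = x^{2}.

S(f_1,f_2): lcm = x^{2}. S = xy - \tfrac{4}{3}x + \tfrac{1}{3}y - \tfrac{1}{3}.
  leading term xy: subtract (\tfrac{1}{3}y)·f_1 from xy - \tfrac{4}{3}x + \tfrac{1}{3}y - \tfrac{1}{3} → -\tfrac{2}{3}y^{2} - \tfrac{4}{3}x + y - \tfrac{1}{3}
  leading term y^{2}: no divisor's leading term divides it; move -\tfrac{2}{3}y^{2} to the remainder.
  leading term x: subtract (-\tfrac{4}{9})·f_1 from -\tfrac{4}{3}x + y - \tfrac{1}{3} → \tfrac{17}{9}y - \tfrac{11}{9}
  leading term y: no divisor's leading term divides it; move \tfrac{17}{9}y to the remainder.
  leading term 1: no divisor's leading term divides it; move -\tfrac{11}{9} to the remainder.
  remainder -\tfrac{2}{3}y^{2} + \tfrac{17}{9}y - \tfrac{11}{9} ≠ 0; add h_3 = -\tfrac{2}{3}y^{2} + \tfrac{17}{9}y - \tfrac{11}{9} to the basis.

The other S-polynomials (S(f_1,h_3), S(f_2,h_3)) all reduce to 0 modulo the current basis, so we have a Gröbner basis.
Inter-reduce: drop elements whose leading term is divisible by another's, tail-reduce, and make monic.
Reduced Gröbner basis: {y^{2} - \tfrac{17}{6}y + \tfrac{11}{6}, x + \tfrac{2}{3}y - \tfrac{2}{3}}.
Label its elements g_1 = y^{2} - \tfrac{17}{6}y + \tfrac{11}{6}, g_2 = x + \tfrac{2}{3}y - \tfrac{2}{3}.

Reduce p = -5y^{2} - \tfrac{1}{2}x + \tfrac{83}{6}y - \tfrac{53}{6} modulo G:
  leading term y^{2}: subtract (-5)·g_1 from -5y^{2} - \tfrac{1}{2}x + \tfrac{83}{6}y - \tfrac{53}{6} → -\tfrac{1}{2}x - \tfrac{1}{3}y + \tfrac{1}{3}
  leading term x: subtract (-\tfrac{1}{2})·g_2 from -\tfrac{1}{2}x - \tfrac{1}{3}y + \tfrac{1}{3} → 0
  normal form = 0.
Since the normal form is 0, p ∈ I.

-5y^{2} - \tfrac{1}{2}x + \tfrac{83}{6}y - \tfrac{53}{6} lies in I (it reduces to 0).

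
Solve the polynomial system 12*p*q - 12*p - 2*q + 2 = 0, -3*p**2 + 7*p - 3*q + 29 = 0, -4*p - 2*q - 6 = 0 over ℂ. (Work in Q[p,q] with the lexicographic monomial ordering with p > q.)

Compute a lex Gröbner basis by Buchberger's algorithm.
f_1 = 12*p*q - 12*p - 2*q + 2, LT = p*q.
f_2 = -3*p**2 + 7*p - 3*q + 29, LT = p**2.
f_3 = -4*p - 2*q - 6, LT = p.

S(f_1,f_2): lcm = p**2*q. S = -p**2 + 13/6*p*q + 1/6*p - q**2 + 29/3*q.
  leading term p**2: subtract (1/3)·f_2 from -p**2 + 13/6*p*q + 1/6*p - q**2 + 29/3*q → 13/6*p*q - 13/6*p - q**2 + 32/3*q - 29/3
  leading term p*q: subtract (13/72)·f_1 from 13/6*p*q - 13/6*p - q**2 + 32/3*q - 29/3 → -q**2 + 397/36*q - 361/36
  leading term q**2: no divisor's leading term divides it; move -q**2 to the remainder.
  leading term q: no divisor's leading term divides it; move 397/36*q to the remainder.
  leading term 1: no divisor's leading term divides it; move -361/36 to the remainder.
  remainder -q**2 + 397/36*q - 361/36 ≠ 0; add h_4 = -q**2 + 397/36*q - 361/36 to the basis.

S(f_1,f_3): lcm = p*q. S = -p - 1/2*q**2 - 5/3*q + 1/6.
  leading term p: subtract (1/4)·f_3 from -p - 1/2*q**2 - 5/3*q + 1/6 → -1/2*q**2 - 7/6*q + 5/3
  leading term q**2: subtract (1/2)·h_4 from -1/2*q**2 - 7/6*q + 5/3 → -481/72*q + 481/72
  leading term q: no divisor's leading term divides it; move -481/72*q to the remainder.
  leading term 1: no divisor's leading term divides it; move 481/72 to the remainder.
  remainder -481/72*q + 481/72 ≠ 0; add h_5 = -481/72*q + 481/72 to the basis.

The other S-polynomials (S(f_2,f_3), S(f_1,h_4), S(f_2,h_4), S(f_3,h_4), S(f_1,h_5), S(f_2,h_5), S(f_3,h_5), S(h_4,h_5)) all reduce to 0 modulo the current basis, so we have a Gröbner basis.
Inter-reduce: drop elements whose leading term is divisible by another's, tail-reduce, and make monic.
Reduced Gröbner basis: {p + 2, q - 1}.

From the last basis element, q - 1 = 0, so q takes values in {1}. Each choice, substituted upward through the basis, yields the corresponding point(s) of the solution set.
  q = 1: the earlier basis element becomes p + 2 = 0, giving p = -2 — point (-2, 1).
Check: every point annihilates each of the original generators.

{(-2, 1)}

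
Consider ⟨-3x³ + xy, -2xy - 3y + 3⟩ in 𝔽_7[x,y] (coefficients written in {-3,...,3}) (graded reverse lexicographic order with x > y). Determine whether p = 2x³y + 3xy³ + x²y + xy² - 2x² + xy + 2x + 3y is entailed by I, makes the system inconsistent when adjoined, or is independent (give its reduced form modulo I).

First compute the reduced Gröbner basis of I by Buchberger's algorithm.
f_1 = -3x³ + xy, LT = x³.
f_2 = -2xy - 3y + 3, LT = xy.

S(f_1,f_2): lcm = x³y. S = 2x²y + 2xy² - 2x².
  leading term x²y: subtract (-x)·f_2 from 2x²y + 2xy² - 2x² → 2xy² - 2x² - 3xy + 3x
  leading term xy²: subtract (-y)·f_2 from 2xy² - 2x² - 3xy + 3x → -2x² - 3xy - 3y² + 3x + 3y
  leading term x²: no divisor's leading term divides it; move -2x² to the remainder.
  leading term xy: subtract (-2)·f_2 from -3xy - 3y² + 3x + 3y → -3y² + 3x - 3y - 1
  leading term y²: no divisor's leading term divides it; move -3y² to the remainder.
  leading term x: no divisor's leading term divides it; move 3x to the remainder.
  leading term y: no divisor's leading term divides it; move -3y to the remainder.
  leading term 1: no divisor's leading term divides it; move -1 to the remainder.
  remainder -2x² - 3y² + 3x - 3y - 1 ≠ 0; add h_3 = -2x² - 3y² + 3x - 3y - 1 to the basis.

S(f_2,h_3): lcm = x²y. S = 2y³ + 3xy + 2y² + 2x + 3y.
  leading term y³: no divisor's leading term divides it; move 2y³ to the remainder.
  leading term xy: subtract (2)·f_2 from 3xy + 2y² + 2x + 3y → 2y² + 2x + 2y + 1
  leading term y²: no divisor's leading term divides it; move 2y² to the remainder.
  leading term x: no divisor's leading term divides it; move 2x to the remainder.
  leading term y: no divisor's leading term divides it; move 2y to the remainder.
  leading term 1: no divisor's leading term divides it; move 1 to the remainder.
  remainder 2y³ + 2y² + 2x + 2y + 1 ≠ 0; add h_4 = 2y³ + 2y² + 2x + 2y + 1 to the basis.

The other S-polynomials (S(f_1,h_3), S(f_1,h_4), S(f_2,h_4), S(h_3,h_4)) all reduce to 0 modulo the current basis, so we have a Gröbner basis.
Inter-reduce: drop elements whose leading term is divisible by another's, tail-reduce, and make monic.
Reduced Gröbner basis: {y³ + y² + x + y - 3, x² - 2y² + 2x - 2y - 3, xy - 2y + 2}.
Label its elements g_1 = y³ + y² + x + y - 3, g_2 = x² - 2y² + 2x - 2y - 3, g_3 = xy - 2y + 2.

Reduce p = 2x³y + 3xy³ + x²y + xy² - 2x² + xy + 2x + 3y modulo G:
  leading term x³y: subtract (2xy)·g_2 from 2x³y + 3xy³ + x²y + xy² - 2x² + xy + 2x + 3y → -3x²y - 2xy² - 2x² + 2x + 3y
  leading term x²y: subtract (-3y)·g_2 from -3x²y - 2xy² - 2x² + 2x + 3y → -2xy² + y³ - 2x² - xy + y² + 2x + y
  leading term xy²: subtract (-2y)·g_3 from -2xy² + y³ - 2x² - xy + y² + 2x + y → y³ - 2x² - xy - 3y² + 2x - 2y
  leading term y³: subtract (1)·g_1 from y³ - 2x² - xy - 3y² + 2x - 2y → -2x² - xy + 3y² + x - 3y + 3
  leading term x²: subtract (-2)·g_2 from -2x² - xy + 3y² + x - 3y + 3 → -xy - y² - 2x - 3
  leading term xy: subtract (-1)·g_3 from -xy - y² - 2x - 3 → -y² - 2x - 2y - 1
  leading term y²: no divisor's leading term divides it; move -y² to the remainder.
  leading term x: no divisor's leading term divides it; move -2x to the remainder.
  leading term y: no divisor's leading term divides it; move -2y to the remainder.
  leading term 1: no divisor's leading term divides it; move -1 to the remainder.
  normal form = -y² - 2x - 2y - 1.
The normal form is nonzero, so p ∉ I. Since p minus its normal form lies in I, I + (p) = I + (r) where r = -y² - 2x - 2y - 1; decide whether this ideal is the whole ring.
Run Buchberger on G together with r (pairs among the g_i already reduce to 0 since G is a Gröbner basis):
g_1 = y³ + y² + x + y - 3, LT = y³.
g_2 = x² - 2y² + 2x - 2y - 3, LT = x².
g_3 = xy - 2y + 2, LT = xy.
r = -y² - 2x - 2y - 1, LT = y².

S(g_1,r): lcm = y³. S = -2xy - y² + x - 3.
  leading term xy: subtract (-2)·g_3 from -2xy - y² + x - 3 → -y² + x + 3y + 1
  leading term y²: subtract (1)·r from -y² + x + 3y + 1 → 3x - 2y + 2
  leading term x: no divisor's leading term divides it; move 3x to the remainder.
  leading term y: no divisor's leading term divides it; move -2y to the remainder.
  leading term 1: no divisor's leading term divides it; move 2 to the remainder.
  remainder 3x - 2y + 2 ≠ 0; add m_5 = 3x - 2y + 2 to the basis.

S(g_3,r): lcm = xy². S = -2x² - 2xy - 2y² - x + 2y.
  leading term x²: subtract (-2)·g_2 from -2x² - 2xy - 2y² - x + 2y → -2xy + y² + 3x - 2y + 1
  leading term xy: subtract (-2)·g_3 from -2xy + y² + 3x - 2y + 1 → y² + 3x + y - 2
  leading term y²: subtract (-1)·r from y² + 3x + y - 2 → x - y - 3
  leading term x: subtract (-2)·m_5 from x - y - 3 → 2y + 1
  leading term y: no divisor's leading term divides it; move 2y to the remainder.
  leading term 1: no divisor's leading term divides it; move 1 to the remainder.
  remainder 2y + 1 ≠ 0; add m_6 = 2y + 1 to the basis.

The other S-polynomials (S(g_1,g_2), S(g_1,g_3), S(g_2,g_3), S(g_2,r), S(g_1,m_5), S(g_2,m_5), S(g_3,m_5), S(r,m_5), S(g_1,m_6), S(g_2,m_6), S(g_3,m_6), S(r,m_6), S(m_5,m_6)) all reduce to 0 modulo the current basis, so we have a Gröbner basis.
Inter-reduce: drop elements whose leading term is divisible by another's, tail-reduce, and make monic.
Reduced Gröbner basis: {x + 1, y - 3}.
The reduced Gröbner basis of I + (p) is {x + 1, y - 3} ≠ {1}, a proper ideal, so the enlarged system stays consistent: p is independent of I, with normal form -y² - 2x - 2y - 1.

2x³y + 3xy³ + x²y + xy² - 2x² + xy + 2x + 3y is independent of I; its normal form modulo I is -y² - 2x - 2y - 1.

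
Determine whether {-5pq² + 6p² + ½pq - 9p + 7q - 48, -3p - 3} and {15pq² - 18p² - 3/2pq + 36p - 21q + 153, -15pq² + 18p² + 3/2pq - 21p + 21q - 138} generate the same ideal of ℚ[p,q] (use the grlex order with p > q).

For a fixed monomial order, each ideal has a unique reduced Gröbner basis; comparing bases decides equality.
Buchberger on the first generating set:
f_1 = -5pq² + 6p² + ½pq - 9p + 7q - 48, LT = pq².
f_2 = -3p - 3, LT = p.

S(f_1,f_2): lcm = pq². S = -6/5p² - 1/10pq - q² + 9/5p - 7/5q + 48/5.
  leading term p²: subtract (⅖p)·f_2 from -6/5p² - 1/10pq - q² + 9/5p - 7/5q + 48/5 → -1/10pq - q² + 3p - 7/5q + 48/5
  leading term pq: subtract (1/30q)·f_2 from -1/10pq - q² + 3p - 7/5q + 48/5 → -q² + 3p - 13/10q + 48/5
  leading term q²: no divisor's leading term divides it; move -q² to the remainder.
  leading term p: subtract (-1)·f_2 from 3p - 13/10q + 48/5 → -13/10q + 33/5
  leading term q: no divisor's leading term divides it; move -13/10q to the remainder.
  leading term 1: no divisor's leading term divides it; move 33/5 to the remainder.
  remainder -q² - 13/10q + 33/5 ≠ 0; add g_3 = -q² - 13/10q + 33/5 to the basis.

S(f_1,g_3): lcm = pq². S = -6/5p² - 7/5pq + 42/5p - 7/5q + 48/5.
  leading term p²: subtract (⅖p)·f_2 from -6/5p² - 7/5pq + 42/5p - 7/5q + 48/5 → -7/5pq + 48/5p - 7/5q + 48/5
  leading term pq: subtract (7/15q)·f_2 from -7/5pq + 48/5p - 7/5q + 48/5 → 48/5p + 48/5
  leading term p: subtract (-16/5)·f_2 from 48/5p + 48/5 → 0
  remainder 0.

S(f_2,g_3): leading monomials are coprime, so the S-polynomial reduces to 0 (Buchberger's first criterion).
Every S-polynomial of the final basis reduces to 0, so we have a Gröbner basis.
Inter-reduce: drop elements whose leading term is divisible by another's, tail-reduce, and make monic.
Reduced Gröbner basis: {q² + 13/10q - 33/5, p + 1}.

Buchberger on the second generating set:
h_1 = 15pq² - 18p² - 3/2pq + 36p - 21q + 153, LT = pq².
h_2 = -15pq² + 18p² + 3/2pq - 21p + 21q - 138, LT = pq².

S(h_1,h_2): lcm = pq². S = p + 1.
  leading term p: no divisor's leading term divides it; move p to the remainder.
  leading term 1: no divisor's leading term divides it; move 1 to the remainder.
  remainder p + 1 ≠ 0; add k_3 = p + 1 to the basis.

S(h_1,k_3): lcm = pq². S = -6/5p² - 1/10pq - q² + 12/5p - 7/5q + 51/5.
  leading term p²: subtract (-6/5p)·k_3 from -6/5p² - 1/10pq - q² + 12/5p - 7/5q + 51/5 → -1/10pq - q² + 18/5p - 7/5q + 51/5
  leading term pq: subtract (-1/10q)·k_3 from -1/10pq - q² + 18/5p - 7/5q + 51/5 → -q² + 18/5p - 13/10q + 51/5
  leading term q²: no divisor's leading term divides it; move -q² to the remainder.
  leading term p: subtract (18/5)·k_3 from 18/5p - 13/10q + 51/5 → -13/10q + 33/5
  leading term q: no divisor's leading term divides it; move -13/10q to the remainder.
  leading term 1: no divisor's leading term divides it; move 33/5 to the remainder.
  remainder -q² - 13/10q + 33/5 ≠ 0; add k_4 = -q² - 13/10q + 33/5 to the basis.

S(h_2,k_3): lcm = pq². S = -6/5p² - 1/10pq - q² + 7/5p - 7/5q + 46/5.
  leading term p²: subtract (-6/5p)·k_3 from -6/5p² - 1/10pq - q² + 7/5p - 7/5q + 46/5 → -1/10pq - q² + 13/5p - 7/5q + 46/5
  leading term pq: subtract (-1/10q)·k_3 from -1/10pq - q² + 13/5p - 7/5q + 46/5 → -q² + 13/5p - 13/10q + 46/5
  leading term q²: subtract (1)·k_4 from -q² + 13/5p - 13/10q + 46/5 → 13/5p + 13/5
  leading term p: subtract (13/5)·k_3 from 13/5p + 13/5 → 0
  remainder 0.

S(h_1,k_4): lcm = pq². S = -6/5p² - 7/5pq + 9p - 7/5q + 51/5.
  leading term p²: subtract (-6/5p)·k_3 from -6/5p² - 7/5pq + 9p - 7/5q + 51/5 → -7/5pq + 51/5p - 7/5q + 51/5
  leading term pq: subtract (-7/5q)·k_3 from -7/5pq + 51/5p - 7/5q + 51/5 → 51/5p + 51/5
  leading term p: subtract (51/5)·k_3 from 51/5p + 51/5 → 0
  remainder 0.

S(h_2,k_4): lcm = pq². S = -6/5p² - 7/5pq + 8p - 7/5q + 46/5.
  leading term p²: subtract (-6/5p)·k_3 from -6/5p² - 7/5pq + 8p - 7/5q + 46/5 → -7/5pq + 46/5p - 7/5q + 46/5
  leading term pq: subtract (-7/5q)·k_3 from -7/5pq + 46/5p - 7/5q + 46/5 → 46/5p + 46/5
  leading term p: subtract (46/5)·k_3 from 46/5p + 46/5 → 0
  remainder 0.

S(k_3,k_4): leading monomials are coprime, so the S-polynomial reduces to 0 (Buchberger's first criterion).
Every S-polynomial of the final basis reduces to 0, so we have a Gröbner basis.
Inter-reduce: drop elements whose leading term is divisible by another's, tail-reduce, and make monic.
Reduced Gröbner basis: {q² + 13/10q - 33/5, p + 1}.

These coincide, so the ideals are equal.

Yes, the ideals are equal.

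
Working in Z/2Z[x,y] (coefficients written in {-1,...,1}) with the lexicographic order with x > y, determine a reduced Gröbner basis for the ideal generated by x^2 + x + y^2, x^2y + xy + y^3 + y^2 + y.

f_1 = x^2 + x + y^2, LT = x^2.
f_2 = x^2y + xy + y^3 + y^2 + y, LT = x^2y.

S(f_1,f_2): lcm = x^2y. S = y^2 + y.
  reduce S modulo (f_1, f_2):
  remainder y^2 + y ≠ 0; add g_3 = y^2 + y to the basis.

The other S-polynomials (S(f_1,g_3), S(f_2,g_3)) all reduce to 0 modulo the current basis, so we have a Gröbner basis.
Inter-reduce: drop elements whose leading term is divisible by another's, tail-reduce, and make monic.

G = {x^2 + x + y, y^2 + y}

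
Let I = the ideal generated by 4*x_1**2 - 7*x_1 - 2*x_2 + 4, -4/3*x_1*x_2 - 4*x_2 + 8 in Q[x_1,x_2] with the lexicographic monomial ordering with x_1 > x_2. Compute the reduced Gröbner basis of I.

G = {x_1 - 1/12*x_2**2 + 61/24*x_2 - 19/4, x_2**3 - 61/2*x_2**2 + 93*x_2 - 72}

The reduced Gröbner basis is the canonical form of the ideal for this ordering.

f_1 = 4*x_1**2 - 7*x_1 - 2*x_2 + 4, LT = x_1**2.
f_2 = -4/3*x_1*x_2 - 4*x_2 + 8, LT = x_1*x_2.

S(f_1,f_2): lcm = x_1**2*x_2. S = -19/4*x_1*x_2 + 6*x_1 - 1/2*x_2**2 + x_2.
  reduce S modulo (f_1, f_2):
  remainder 6*x_1 - 1/2*x_2**2 + 61/4*x_2 - 57/2 ≠ 0; add g_3 = 6*x_1 - 1/2*x_2**2 + 61/4*x_2 - 57/2 to the basis.

S(f_2,g_3): lcm = x_1*x_2. S = 1/12*x_2**3 - 61/24*x_2**2 + 31/4*x_2 - 6.
  reduce S modulo (f_1, f_2, g_3):
  remainder 1/12*x_2**3 - 61/24*x_2**2 + 31/4*x_2 - 6 ≠ 0; add g_4 = 1/12*x_2**3 - 61/24*x_2**2 + 31/4*x_2 - 6 to the basis.

The other S-polynomials (S(f_1,g_3), S(f_1,g_4), S(f_2,g_4), S(g_3,g_4)) all reduce to 0 modulo the current basis, so we have a Gröbner basis.
Inter-reduce: drop elements whose leading term is divisible by another's, tail-reduce, and make monic.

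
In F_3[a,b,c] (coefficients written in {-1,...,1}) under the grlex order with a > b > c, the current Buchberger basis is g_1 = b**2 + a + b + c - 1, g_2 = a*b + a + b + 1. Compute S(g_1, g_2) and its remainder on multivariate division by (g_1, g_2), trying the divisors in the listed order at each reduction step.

lcm(LM(g_1), LM(g_2)) = a*b**2.
S = (lcm/LT(g_1))·g_1 − (lcm/LT(g_2))·g_2 = a**2 + a*c - b**2 - a - b.
Reduce S modulo (g_1, g_2) in that order:
  leading term a**2: no divisor's leading term divides it; move a**2 to the remainder.
  leading term a*c: no divisor's leading term divides it; move a*c to the remainder.
  leading term b**2: subtract (-1)·g_1 from -b**2 - a - b → c - 1
  leading term c: no divisor's leading term divides it; move c to the remainder.
  leading term 1: no divisor's leading term divides it; move -1 to the remainder.
The remainder a**2 + a*c + c - 1 is nonzero, so it would be added as the next basis element.

S(g_1, g_2) = a**2 + a*c - b**2 - a - b; remainder on division = a**2 + a*c + c - 1.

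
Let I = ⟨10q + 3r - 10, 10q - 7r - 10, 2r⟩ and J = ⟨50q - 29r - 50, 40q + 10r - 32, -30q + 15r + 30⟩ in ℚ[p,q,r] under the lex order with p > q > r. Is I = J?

No, the ideals differ.

Since reduced Gröbner bases are canonical representatives of ideals under a given ordering, it suffices to compute and compare them.
Buchberger on the first generating set:
f_1 = 10q + 3r - 10, LT = q.
f_2 = 10q - 7r - 10, LT = q.
f_3 = 2r, LT = r.

The S-polynomials (S(f_1,f_2), S(f_1,f_3), S(f_2,f_3)) all reduce to 0 modulo the current basis, so we have a Gröbner basis.
Inter-reduce: drop elements whose leading term is divisible by another's, tail-reduce, and make monic.
Reduced Gröbner basis: {q - 1, r}.

Buchberger on the second generating set:
h_1 = 50q - 29r - 50, LT = q.
h_2 = 40q + 10r - 32, LT = q.
h_3 = -30q + 15r + 30, LT = q.

S(h_1,h_2): lcm = q. S = -83/100r - ⅕.
  leading term r: no divisor's leading term divides it; move -83/100r to the remainder.
  leading term 1: no divisor's leading term divides it; move -⅕ to the remainder.
  remainder -83/100r - ⅕ ≠ 0; add k_4 = -83/100r - ⅕ to the basis.

S(h_1,h_3): lcm = q. S = -2/25r.
  leading term r: subtract (8/83)·k_4 from -2/25r → 8/415
  leading term 1: no divisor's leading term divides it; move 8/415 to the remainder.
  remainder 8/415 ≠ 0; add k_5 = 8/415 to the basis.

The other S-polynomials (S(h_2,h_3), S(h_1,k_4), S(h_2,k_4), S(h_3,k_4), S(h_1,k_5), S(h_2,k_5), S(h_3,k_5), S(k_4,k_5)) all reduce to 0 modulo the current basis, so we have a Gröbner basis.
Inter-reduce: drop elements whose leading term is divisible by another's, tail-reduce, and make monic.
Reduced Gröbner basis: {1}.

These differ, so the ideals are not equal.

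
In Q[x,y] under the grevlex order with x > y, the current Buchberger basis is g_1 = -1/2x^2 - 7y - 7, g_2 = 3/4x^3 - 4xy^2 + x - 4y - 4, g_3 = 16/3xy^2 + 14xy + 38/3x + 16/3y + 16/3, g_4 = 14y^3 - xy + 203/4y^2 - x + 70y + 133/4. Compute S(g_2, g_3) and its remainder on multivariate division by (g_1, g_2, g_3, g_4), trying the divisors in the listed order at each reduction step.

lcm(LM(g_2), LM(g_3)) = x^3y^2.
S = (lcm/LT(g_2))·g_2 − (lcm/LT(g_3))·g_3 = -16/3xy^4 - 21/8x^3y - 19/8x^3 - x^2y + 4/3xy^2 - 16/3y^3 - x^2 - 16/3y^2.
Reduce S modulo (g_1, g_2, g_3, g_4) in that order:
  leading term xy^4: subtract (-y^2)·g_3 from -16/3xy^4 - 21/8x^3y - 19/8x^3 - x^2y + 4/3xy^2 - 16/3y^3 - x^2 - 16/3y^2 → -21/8x^3y + 14xy^3 - 19/8x^3 - x^2y + 14xy^2 - x^2
  leading term x^3y: subtract (21/4xy)·g_1 from -21/8x^3y + 14xy^3 - 19/8x^3 - x^2y + 14xy^2 - x^2 → 14xy^3 - 19/8x^3 - x^2y + 203/4xy^2 - x^2 + 147/4xy
  leading term xy^3: subtract (21/8y)·g_3 from 14xy^3 - 19/8x^3 - x^2y + 203/4xy^2 - x^2 + 147/4xy → -19/8x^3 - x^2y + 14xy^2 - x^2 + 7/2xy - 14y^2 - 14y
  leading term x^3: subtract (19/4x)·g_1 from -19/8x^3 - x^2y + 14xy^2 - x^2 + 7/2xy - 14y^2 - 14y → -x^2y + 14xy^2 - x^2 + 147/4xy - 14y^2 + 133/4x - 14y
  leading term x^2y: subtract (2y)·g_1 from -x^2y + 14xy^2 - x^2 + 147/4xy - 14y^2 + 133/4x - 14y → 14xy^2 - x^2 + 147/4xy + 133/4x
  leading term xy^2: subtract (21/8)·g_3 from 14xy^2 - x^2 + 147/4xy + 133/4x → -x^2 - 14y - 14
  leading term x^2: subtract (2)·g_1 from -x^2 - 14y - 14 → 0
The remainder is 0, so this S-polynomial contributes no new basis element.

S(g_2, g_3) = -16/3xy^4 - 21/8x^3y - 19/8x^3 - x^2y + 4/3xy^2 - 16/3y^3 - x^2 - 16/3y^2; remainder on division = 0.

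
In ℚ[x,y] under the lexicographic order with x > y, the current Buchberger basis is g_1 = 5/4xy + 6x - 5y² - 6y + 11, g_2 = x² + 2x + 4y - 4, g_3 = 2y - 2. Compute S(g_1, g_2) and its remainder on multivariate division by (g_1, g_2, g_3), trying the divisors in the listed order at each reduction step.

S(g_1, g_2) = 24/5x² - 4xy² - 34/5xy + 44/5x - 4y² + 4y; remainder on division = -1508/25x.

lcm(LM(g_1), LM(g_2)) = x²y.
S = (lcm/LT(g_1))·g_1 − (lcm/LT(g_2))·g_2 = 24/5x² - 4xy² - 34/5xy + 44/5x - 4y² + 4y.
Reduce S modulo (g_1, g_2, g_3) in that order:
  leading term x²: subtract (24/5)·g_2 from 24/5x² - 4xy² - 34/5xy + 44/5x - 4y² + 4y → -4xy² - 34/5xy - ⅘x - 4y² - 76/5y + 96/5
  leading term xy²: subtract (-16/5y)·g_1 from -4xy² - 34/5xy - ⅘x - 4y² - 76/5y + 96/5 → 62/5xy - ⅘x - 16y³ - 116/5y² + 20y + 96/5
  leading term xy: subtract (248/25)·g_1 from 62/5xy - ⅘x - 16y³ - 116/5y² + 20y + 96/5 → -1508/25x - 16y³ + 132/5y² + 1988/25y - 2248/25
  leading term x: no divisor's leading term divides it; move -1508/25x to the remainder.
  leading term y³: subtract (-8y²)·g_3 from -16y³ + 132/5y² + 1988/25y - 2248/25 → 52/5y² + 1988/25y - 2248/25
  leading term y²: subtract (26/5y)·g_3 from 52/5y² + 1988/25y - 2248/25 → 2248/25y - 2248/25
  leading term y: subtract (1124/25)·g_3 from 2248/25y - 2248/25 → 0
The remainder -1508/25x is nonzero, so it would be added as the next basis element.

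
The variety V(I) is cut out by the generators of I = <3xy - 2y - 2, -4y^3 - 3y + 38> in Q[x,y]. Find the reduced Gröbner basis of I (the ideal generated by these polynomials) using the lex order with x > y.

f_1 = 3xy - 2y - 2, LT = xy.
f_2 = -4y^3 - 3y + 38, LT = y^3.

S(f_1,f_2): lcm = xy^3. S = -3/4xy + 19/2x - 2/3y^3 - 2/3y^2.
  leading term xy: subtract (-1/4)·f_1 from -3/4xy + 19/2x - 2/3y^3 - 2/3y^2 → 19/2x - 2/3y^3 - 2/3y^2 - 1/2y - 1/2
  leading term x: no divisor's leading term divides it; move 19/2x to the remainder.
  leading term y^3: subtract (1/6)·f_2 from -2/3y^3 - 2/3y^2 - 1/2y - 1/2 → -2/3y^2 - 41/6
  leading term y^2: no divisor's leading term divides it; move -2/3y^2 to the remainder.
  leading term 1: no divisor's leading term divides it; move -41/6 to the remainder.
  remainder 19/2x - 2/3y^2 - 41/6 ≠ 0; add g_3 = 19/2x - 2/3y^2 - 41/6 to the basis.

The other S-polynomials (S(f_1,g_3), S(f_2,g_3)) all reduce to 0 modulo the current basis, so we have a Gröbner basis.
Inter-reduce: drop elements whose leading term is divisible by another's, tail-reduce, and make monic.

G = {x - 4/57y^2 - 41/57, y^3 + 3/4y - 19/2}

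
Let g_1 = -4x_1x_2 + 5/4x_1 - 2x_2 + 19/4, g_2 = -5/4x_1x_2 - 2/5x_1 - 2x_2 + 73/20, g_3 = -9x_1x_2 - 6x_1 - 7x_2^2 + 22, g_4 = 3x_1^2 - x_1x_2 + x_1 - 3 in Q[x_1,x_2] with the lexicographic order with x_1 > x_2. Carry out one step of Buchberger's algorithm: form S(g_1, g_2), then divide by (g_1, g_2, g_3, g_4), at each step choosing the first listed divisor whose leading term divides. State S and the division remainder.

lcm(LM(g_1), LM(g_2)) = x_1x_2.
S = (lcm/LT(g_1))·g_1 − (lcm/LT(g_2))·g_2 = -253/400x_1 - 11/10x_2 + 693/400.
Reduce S modulo (g_1, g_2, g_3, g_4) in that order:
  leading term x_1: no divisor's leading term divides it; move -253/400x_1 to the remainder.
  leading term x_2: no divisor's leading term divides it; move -11/10x_2 to the remainder.
  leading term 1: no divisor's leading term divides it; move 693/400 to the remainder.
The remainder -253/400x_1 - 11/10x_2 + 693/400 is nonzero, so it would be added as the next basis element.
This is the inner loop of Buchberger's algorithm — each nonzero remainder becomes a new basis element.

S(g_1, g_2) = -253/400x_1 - 11/10x_2 + 693/400; remainder on division = -253/400x_1 - 11/10x_2 + 693/400.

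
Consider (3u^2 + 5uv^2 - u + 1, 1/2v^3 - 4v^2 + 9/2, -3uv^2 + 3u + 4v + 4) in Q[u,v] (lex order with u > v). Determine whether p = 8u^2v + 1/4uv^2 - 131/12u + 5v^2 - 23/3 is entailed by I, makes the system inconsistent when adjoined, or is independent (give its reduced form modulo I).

First compute the reduced Gröbner basis of I by Buchberger's algorithm.
f_1 = 3u^2 + 5uv^2 - u + 1, LT = u^2.
f_2 = 1/2v^3 - 4v^2 + 9/2, LT = v^3.
f_3 = -3uv^2 + 3u + 4v + 4, LT = uv^2.

S(f_1,f_3): lcm = u^2v^2. S = u^2 + 5/3uv^4 - 1/3uv^2 + 4/3uv + 4/3u + 1/3v^2.
  reduce S modulo (f_1, f_2, f_3):
  remainder -41/3uv - 41/3u + 1/3v^2 + 1256/9v + 1253/9 ≠ 0; add h_4 = -41/3uv - 41/3u + 1/3v^2 + 1256/9v + 1253/9 to the basis.

S(f_2,f_3): lcm = uv^3. S = -8uv^2 + uv + 9u + 4/3v^2 + 4/3v.
  reduce S modulo (f_1, f_2, f_3, h_4):
  remainder 167/123v^2 + 36/41v - 59/123 ≠ 0; add h_5 = 167/123v^2 + 36/41v - 59/123 to the basis.

S(f_1,h_4): lcm = u^2v. S = -u^2 + 5/3uv^3 + 1/41uv^2 + 405/41uv + 1253/123u + 1/3v.
  reduce S modulo (f_1, f_2, f_3, h_4, h_5):
  remainder 829025/6847v + 829025/6847 ≠ 0; add h_6 = 829025/6847v + 829025/6847 to the basis.

The other S-polynomials (S(f_1,f_2), S(f_2,h_4), S(f_3,h_4), S(f_1,h_5), S(f_2,h_5), S(f_3,h_5), S(h_4,h_5), S(f_1,h_6), S(f_2,h_6), S(f_3,h_6), S(h_4,h_6), S(h_5,h_6)) all reduce to 0 modulo the current basis, so we have a Gröbner basis.
Inter-reduce: drop elements whose leading term is divisible by another's, tail-reduce, and make monic.
Reduced Gröbner basis: {u^2 + 4/3u + 1/3, v + 1}.
Label its elements g_1 = u^2 + 4/3u + 1/3, g_2 = v + 1.

Reduce p = 8u^2v + 1/4uv^2 - 131/12u + 5v^2 - 23/3 modulo G:
  leading term u^2v: subtract (8v)·g_1 from 8u^2v + 1/4uv^2 - 131/12u + 5v^2 - 23/3 → 1/4uv^2 - 32/3uv - 131/12u + 5v^2 - 8/3v - 23/3
  leading term uv^2: subtract (1/4uv)·g_2 from 1/4uv^2 - 32/3uv - 131/12u + 5v^2 - 8/3v - 23/3 → -131/12uv - 131/12u + 5v^2 - 8/3v - 23/3
  leading term uv: subtract (-131/12u)·g_2 from -131/12uv - 131/12u + 5v^2 - 8/3v - 23/3 → 5v^2 - 8/3v - 23/3
  leading term v^2: subtract (5v)·g_2 from 5v^2 - 8/3v - 23/3 → -23/3v - 23/3
  leading term v: subtract (-23/3)·g_2 from -23/3v - 23/3 → 0
  normal form = 0.
Since the normal form is 0, p ∈ I.

8u^2v + 1/4uv^2 - 131/12u + 5v^2 - 23/3 lies in I (it reduces to 0).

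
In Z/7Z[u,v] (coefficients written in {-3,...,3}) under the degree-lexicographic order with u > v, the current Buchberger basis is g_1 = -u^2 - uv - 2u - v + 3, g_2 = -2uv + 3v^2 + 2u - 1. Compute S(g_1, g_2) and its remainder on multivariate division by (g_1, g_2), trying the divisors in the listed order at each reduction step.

lcm(LM(g_1), LM(g_2)) = u^2v.
S = (lcm/LT(g_1))·g_1 − (lcm/LT(g_2))·g_2 = -uv^2 + u^2 + 2uv + v^2 + 3u - 3v.
Reduce S modulo (g_1, g_2) in that order:
  leading term uv^2: subtract (-3v)·g_2 from -uv^2 + u^2 + 2uv + v^2 + 3u - 3v → 2v^3 + u^2 + uv + v^2 + 3u + v
  leading term v^3: no divisor's leading term divides it; move 2v^3 to the remainder.
  leading term u^2: subtract (-1)·g_1 from u^2 + uv + v^2 + 3u + v → v^2 + u + 3
  leading term v^2: no divisor's leading term divides it; move v^2 to the remainder.
  leading term u: no divisor's leading term divides it; move u to the remainder.
  leading term 1: no divisor's leading term divides it; move 3 to the remainder.
The remainder 2v^3 + v^2 + u + 3 is nonzero, so it would be added as the next basis element.

S(g_1, g_2) = -uv^2 + u^2 + 2uv + v^2 + 3u - 3v; remainder on division = 2v^3 + v^2 + u + 3.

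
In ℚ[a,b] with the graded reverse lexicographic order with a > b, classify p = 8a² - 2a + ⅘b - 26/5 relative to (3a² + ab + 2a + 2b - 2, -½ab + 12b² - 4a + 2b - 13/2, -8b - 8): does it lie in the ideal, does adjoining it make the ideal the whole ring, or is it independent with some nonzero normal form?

First compute the reduced Gröbner basis of I by Buchberger's algorithm.
f_1 = 3a² + ab + 2a + 2b - 2, LT = a².
f_2 = -½ab + 12b² - 4a + 2b - 13/2, LT = ab.
f_3 = -8b - 8, LT = b.

S(f_1,f_2): lcm = a²b. S = 73/3ab² - 8a² + 14/3ab + ⅔b² - 13a - ⅔b.
  reduce S modulo (f_1, f_2, f_3):
  remainder 1491a - 1491 ≠ 0; add h_4 = 1491a - 1491 to the basis.

The other S-polynomials (S(f_1,f_3), S(f_2,f_3), S(f_1,h_4), S(f_2,h_4), S(f_3,h_4)) all reduce to 0 modulo the current basis, so we have a Gröbner basis.
Inter-reduce: drop elements whose leading term is divisible by another's, tail-reduce, and make monic.
Reduced Gröbner basis: {a - 1, b + 1}.
Label its elements g_1 = a - 1, g_2 = b + 1.

Reduce p = 8a² - 2a + ⅘b - 26/5 modulo G:
  leading term a²: subtract (8a)·g_1 from 8a² - 2a + ⅘b - 26/5 → 6a + ⅘b - 26/5
  leading term a: subtract (6)·g_1 from 6a + ⅘b - 26/5 → ⅘b + ⅘
  leading term b: subtract (⅘)·g_2 from ⅘b + ⅘ → 0
  normal form = 0.
Since the normal form is 0, p ∈ I.

8a² - 2a + ⅘b - 26/5 lies in I (it reduces to 0).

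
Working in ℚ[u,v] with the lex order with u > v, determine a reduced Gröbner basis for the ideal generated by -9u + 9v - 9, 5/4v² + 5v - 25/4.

G = {u - v + 1, v² + 4v - 5}

Buchberger's algorithm terminates because the ascending chain of leading-term ideals stabilizes.

f_1 = -9u + 9v - 9, LT = u.
f_2 = 5/4v² + 5v - 25/4, LT = v².

The S-polynomials (S(f_1,f_2)) all reduce to 0 modulo the current basis, so we have a Gröbner basis.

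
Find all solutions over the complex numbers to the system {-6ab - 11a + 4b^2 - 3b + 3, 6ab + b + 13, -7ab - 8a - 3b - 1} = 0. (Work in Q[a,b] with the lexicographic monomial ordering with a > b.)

{(2, -1)}

Compute a lex Gröbner basis by Buchberger's algorithm.
f_1 = -6ab - 11a + 4b^2 - 3b + 3, LT = ab.
f_2 = 6ab + b + 13, LT = ab.
f_3 = -7ab - 8a - 3b - 1, LT = ab.

S(f_1,f_2): lcm = ab. S = 11/6a - 2/3b^2 + 1/3b - 8/3.
  leading term a: no divisor's leading term divides it; move 11/6a to the remainder.
  leading term b^2: no divisor's leading term divides it; move -2/3b^2 to the remainder.
  leading term b: no divisor's leading term divides it; move 1/3b to the remainder.
  leading term 1: no divisor's leading term divides it; move -8/3 to the remainder.
  remainder 11/6a - 2/3b^2 + 1/3b - 8/3 ≠ 0; add h_4 = 11/6a - 2/3b^2 + 1/3b - 8/3 to the basis.

S(f_1,f_3): lcm = ab. S = 29/42a - 2/3b^2 + 1/14b - 9/14.
  leading term a: subtract (29/77)·h_4 from 29/42a - 2/3b^2 + 1/14b - 9/14 → -32/77b^2 - 25/462b + 167/462
  leading term b^2: no divisor's leading term divides it; move -32/77b^2 to the remainder.
  leading term b: no divisor's leading term divides it; move -25/462b to the remainder.
  leading term 1: no divisor's leading term divides it; move 167/462 to the remainder.
  remainder -32/77b^2 - 25/462b + 167/462 ≠ 0; add h_5 = -32/77b^2 - 25/462b + 167/462 to the basis.

S(f_1,h_4): lcm = ab. S = 11/6a + 4/11b^3 - 28/33b^2 + 43/22b - 1/2.
  leading term a: subtract (1)·h_4 from 11/6a + 4/11b^3 - 28/33b^2 + 43/22b - 1/2 → 4/11b^3 - 2/11b^2 + 107/66b + 13/6
  leading term b^3: subtract (-7/8b)·h_5 from 4/11b^3 - 2/11b^2 + 107/66b + 13/6 → -11/48b^2 + 31/16b + 13/6
  leading term b^2: subtract (847/1536)·h_5 from -11/48b^2 + 31/16b + 13/6 → 18131/9216b + 18131/9216
  leading term b: no divisor's leading term divides it; move 18131/9216b to the remainder.
  leading term 1: no divisor's leading term divides it; move 18131/9216 to the remainder.
  remainder 18131/9216b + 18131/9216 ≠ 0; add h_6 = 18131/9216b + 18131/9216 to the basis.

The other S-polynomials (S(f_2,f_3), S(f_2,h_4), S(f_3,h_4), S(f_1,h_5), S(f_2,h_5), S(f_3,h_5), S(h_4,h_5), S(f_1,h_6), S(f_2,h_6), S(f_3,h_6), S(h_4,h_6), S(h_5,h_6)) all reduce to 0 modulo the current basis, so we have a Gröbner basis.
Inter-reduce: drop elements whose leading term is divisible by another's, tail-reduce, and make monic.
Reduced Gröbner basis: {a - 2, b + 1}.

From the last basis element, b + 1 = 0, so b takes values in {-1}. Each choice, substituted upward through the basis, yields the corresponding point(s) of the solution set.
  b = -1: the earlier basis element becomes a - 2 = 0, giving a = 2 — point (2, -1).
This is the nonlinear analogue of row-reducing a linear system.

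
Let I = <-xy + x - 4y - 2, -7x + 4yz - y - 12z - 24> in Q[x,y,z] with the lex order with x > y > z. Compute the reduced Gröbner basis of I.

Buchberger's algorithm terminates because the ascending chain of leading-term ideals stabilizes.

f_1 = -xy + x - 4y - 2, LT = xy.
f_2 = -7x + 4yz - y - 12z - 24, LT = x.

S(f_1,f_2): lcm = xy. S = -x + 4/7y^2z - 1/7y^2 - 12/7yz + 4/7y + 2.
  leading term x: subtract (1/7)·f_2 from -x + 4/7y^2z - 1/7y^2 - 12/7yz + 4/7y + 2 → 4/7y^2z - 1/7y^2 - 16/7yz + 5/7y + 12/7z + 38/7
  leading term y^2z: no divisor's leading term divides it; move 4/7y^2z to the remainder.
  leading term y^2: no divisor's leading term divides it; move -1/7y^2 to the remainder.
  leading term yz: no divisor's leading term divides it; move -16/7yz to the remainder.
  leading term y: no divisor's leading term divides it; move 5/7y to the remainder.
  leading term z: no divisor's leading term divides it; move 12/7z to the remainder.
  leading term 1: no divisor's leading term divides it; move 38/7 to the remainder.
  remainder 4/7y^2z - 1/7y^2 - 16/7yz + 5/7y + 12/7z + 38/7 ≠ 0; add g_3 = 4/7y^2z - 1/7y^2 - 16/7yz + 5/7y + 12/7z + 38/7 to the basis.

S(f_1,g_3): lcm = xy^2z. S = 1/4xy^2 + 3xyz - 5/4xy - 3xz - 19/2x + 4y^2z + 2yz.
  leading term xy^2: subtract (-1/4y)·f_1 from 1/4xy^2 + 3xyz - 5/4xy - 3xz - 19/2x + 4y^2z + 2yz → 3xyz - xy - 3xz - 19/2x + 4y^2z - y^2 + 2yz - 1/2y
  leading term xyz: subtract (-3z)·f_1 from 3xyz - xy - 3xz - 19/2x + 4y^2z - y^2 + 2yz - 1/2y → -xy - 19/2x + 4y^2z - y^2 - 10yz - 1/2y - 6z
  leading term xy: subtract (1)·f_1 from -xy - 19/2x + 4y^2z - y^2 - 10yz - 1/2y - 6z → -21/2x + 4y^2z - y^2 - 10yz + 7/2y - 6z + 2
  leading term x: subtract (3/2)·f_2 from -21/2x + 4y^2z - y^2 - 10yz + 7/2y - 6z + 2 → 4y^2z - y^2 - 16yz + 5y + 12z + 38
  leading term y^2z: subtract (7)·g_3 from 4y^2z - y^2 - 16yz + 5y + 12z + 38 → 0
  remainder 0.

S(f_2,g_3): leading monomials are coprime, so the S-polynomial reduces to 0 (Buchberger's first criterion).
Every S-polynomial of the final basis reduces to 0, so we have a Gröbner basis.
Inter-reduce: drop elements whose leading term is divisible by another's, tail-reduce, and make monic.

G = {x - 4/7yz + 1/7y + 12/7z + 24/7, y^2z - 1/4y^2 - 4yz + 5/4y + 3z + 19/2}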